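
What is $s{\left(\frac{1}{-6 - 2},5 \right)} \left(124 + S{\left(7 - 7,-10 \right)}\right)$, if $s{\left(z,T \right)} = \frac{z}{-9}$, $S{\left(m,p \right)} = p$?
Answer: $\frac{19}{12} \approx 1.5833$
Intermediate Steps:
$s{\left(z,T \right)} = - \frac{z}{9}$ ($s{\left(z,T \right)} = z \left(- \frac{1}{9}\right) = - \frac{z}{9}$)
$s{\left(\frac{1}{-6 - 2},5 \right)} \left(124 + S{\left(7 - 7,-10 \right)}\right) = - \frac{1}{9 \left(-6 - 2\right)} \left(124 - 10\right) = - \frac{1}{9 \left(-8\right)} 114 = \left(- \frac{1}{9}\right) \left(- \frac{1}{8}\right) 114 = \frac{1}{72} \cdot 114 = \frac{19}{12}$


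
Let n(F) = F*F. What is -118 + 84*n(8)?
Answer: 5258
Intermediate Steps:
n(F) = F²
-118 + 84*n(8) = -118 + 84*8² = -118 + 84*64 = -118 + 5376 = 5258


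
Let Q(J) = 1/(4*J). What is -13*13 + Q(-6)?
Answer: -4057/24 ≈ -169.04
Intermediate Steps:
Q(J) = 1/(4*J)
-13*13 + Q(-6) = -13*13 + (1/4)/(-6) = -169 + (1/4)*(-1/6) = -169 - 1/24 = -4057/24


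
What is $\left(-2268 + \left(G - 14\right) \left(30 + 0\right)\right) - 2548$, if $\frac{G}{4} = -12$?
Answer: $-6676$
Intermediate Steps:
$G = -48$ ($G = 4 \left(-12\right) = -48$)
$\left(-2268 + \left(G - 14\right) \left(30 + 0\right)\right) - 2548 = \left(-2268 + \left(-48 - 14\right) \left(30 + 0\right)\right) - 2548 = \left(-2268 + \left(-48 - 14\right) 30\right) - 2548 = \left(-2268 - 1860\right) - 2548 = -4128 - 2548 = -6676$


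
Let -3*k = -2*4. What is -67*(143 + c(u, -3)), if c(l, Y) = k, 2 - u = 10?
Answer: -29279/3 ≈ -9759.7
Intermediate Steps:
u = -8 (u = 2 - 1*10 = 2 - 10 = -8)
k = 8/3 (k = -(-2)*4/3 = -⅓*(-8) = 8/3 ≈ 2.6667)
c(l, Y) = 8/3
-67*(143 + c(u, -3)) = -67*(143 + 8/3) = -67*437/3 = -29279/3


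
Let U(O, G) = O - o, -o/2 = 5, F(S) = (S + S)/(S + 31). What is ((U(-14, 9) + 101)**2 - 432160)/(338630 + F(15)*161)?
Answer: -422751/338735 ≈ -1.2480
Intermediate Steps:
F(S) = 2*S/(31 + S) (F(S) = (2*S)/(31 + S) = 2*S/(31 + S))
o = -10 (o = -2*5 = -10)
U(O, G) = 10 + O (U(O, G) = O - 1*(-10) = O + 10 = 10 + O)
((U(-14, 9) + 101)**2 - 432160)/(338630 + F(15)*161) = (((10 - 14) + 101)**2 - 432160)/(338630 + (2*15/(31 + 15))*161) = ((-4 + 101)**2 - 432160)/(338630 + (2*15/46)*161) = (97**2 - 432160)/(338630 + (2*15*(1/46))*161) = (9409 - 432160)/(338630 + (15/23)*161) = -422751/(338630 + 105) = -422751/338735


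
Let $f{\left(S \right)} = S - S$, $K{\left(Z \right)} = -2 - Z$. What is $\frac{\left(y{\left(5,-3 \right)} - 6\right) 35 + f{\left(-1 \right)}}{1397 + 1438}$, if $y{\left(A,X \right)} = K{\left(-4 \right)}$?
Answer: $- \frac{4}{81} \approx -0.049383$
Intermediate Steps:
$y{\left(A,X \right)} = 2$ ($y{\left(A,X \right)} = -2 - -4 = -2 + 4 = 2$)
$f{\left(S \right)} = 0$
$\frac{\left(y{\left(5,-3 \right)} - 6\right) 35 + f{\left(-1 \right)}}{1397 + 1438} = \frac{\left(2 - 6\right) 35 + 0}{1397 + 1438} = \frac{\left(-4\right) 35 + 0}{2835} = \left(-140 + 0\right) \frac{1}{2835} = \left(-140\right) \frac{1}{2835} = - \frac{4}{81}$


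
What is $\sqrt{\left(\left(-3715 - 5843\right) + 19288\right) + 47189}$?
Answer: $\sqrt{56919} \approx 238.58$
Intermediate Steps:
$\sqrt{\left(\left(-3715 - 5843\right) + 19288\right) + 47189} = \sqrt{\left(-9558 + 19288\right) + 47189} = \sqrt{9730 + 47189} = \sqrt{56919}$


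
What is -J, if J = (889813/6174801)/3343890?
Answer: -889813/20647855315890 ≈ -4.3095e-8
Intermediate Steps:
J = 889813/20647855315890 (J = (889813*(1/6174801))*(1/3343890) = (889813/6174801)*(1/3343890) = 889813/20647855315890 ≈ 4.3095e-8)
-J = -1*889813/20647855315890 = -889813/20647855315890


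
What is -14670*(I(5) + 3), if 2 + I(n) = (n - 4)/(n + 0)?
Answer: -17604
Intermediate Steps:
I(n) = -2 + (-4 + n)/n (I(n) = -2 + (n - 4)/(n + 0) = -2 + (-4 + n)/n)
-14670*(I(5) + 3) = -14670*((-4 - 1*5)/5 + 3) = -14670*((-4 - 5)/5 + 3) = -14670*((⅕)*(-9) + 3) = -14670*(-9/5 + 3) = -14670*6/5 = -17604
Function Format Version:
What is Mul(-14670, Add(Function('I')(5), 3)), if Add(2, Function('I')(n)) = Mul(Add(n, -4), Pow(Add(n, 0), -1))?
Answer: -17604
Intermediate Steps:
Function('I')(n) = Add(-2, Mul(Pow(n, -1), Add(-4, n))) (Function('I')(n) = Add(-2, Mul(Add(n, -4), Pow(Add(n, 0), -1))) = Add(-2, Mul(Add(-4, n), Pow(n, -1))) = Add(-2, Mul(Pow(n, -1), Add(-4, n))))
Mul(-14670, Add(Function('I')(5), 3)) = Mul(-14670, Add(Mul(Pow(5, -1), Add(-4, Mul(-1, 5))), 3)) = Mul(-14670, Add(Mul(Rational(1, 5), Add(-4, -5)), 3)) = Mul(-14670, Add(Mul(Rational(1, 5), -9), 3)) = Mul(-14670, Add(Rational(-9, 5), 3)) = Mul(-14670, Rational(6, 5)) = -17604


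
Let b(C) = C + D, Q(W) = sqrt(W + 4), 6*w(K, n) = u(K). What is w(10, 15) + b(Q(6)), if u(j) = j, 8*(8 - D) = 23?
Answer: 163/24 + sqrt(10) ≈ 9.9539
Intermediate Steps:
D = 41/8 (D = 8 - 1/8*23 = 8 - 23/8 = 41/8 ≈ 5.1250)
w(K, n) = K/6
Q(W) = sqrt(4 + W)
b(C) = 41/8 + C (b(C) = C + 41/8 = 41/8 + C)
w(10, 15) + b(Q(6)) = (1/6)*10 + (41/8 + sqrt(4 + 6)) = 5/3 + (41/8 + sqrt(10)) = 163/24 + sqrt(10)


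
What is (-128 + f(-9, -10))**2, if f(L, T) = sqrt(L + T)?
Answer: (128 - I*sqrt(19))**2 ≈ 16365.0 - 1115.9*I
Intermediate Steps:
(-128 + f(-9, -10))**2 = (-128 + sqrt(-9 - 10))**2 = (-128 + sqrt(-19))**2 = (-128 + I*sqrt(19))**2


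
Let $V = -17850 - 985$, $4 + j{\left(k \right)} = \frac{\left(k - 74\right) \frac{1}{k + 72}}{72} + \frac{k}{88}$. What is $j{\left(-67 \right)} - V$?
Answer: $\frac{12427699}{660} \approx 18830.0$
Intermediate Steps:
$j{\left(k \right)} = -4 + \frac{k}{88} + \frac{-74 + k}{72 \left(72 + k\right)}$ ($j{\left(k \right)} = -4 + \left(\frac{\left(k - 74\right) \frac{1}{k + 72}}{72} + \frac{k}{88}\right) = -4 + \left(\frac{-74 + k}{72 + k} \frac{1}{72} + k \frac{1}{88}\right) = -4 + \left(\frac{-74 + k}{72 + k} \frac{1}{72} + \frac{k}{88}\right) = -4 + \left(\frac{-74 + k}{72 \left(72 + k\right)} + \frac{k}{88}\right) = -4 + \left(\frac{k}{88} + \frac{-74 + k}{72 \left(72 + k\right)}\right) = -4 + \frac{k}{88} + \frac{-74 + k}{72 \left(72 + k\right)}$)
$V = -18835$ ($V = -17850 - 985 = -18835$)
$j{\left(-67 \right)} - V = \frac{-228910 - -168103 + 9 \left(-67\right)^{2}}{792 \left(72 - 67\right)} - -18835 = \frac{-228910 + 168103 + 9 \cdot 4489}{792 \cdot 5} + 18835 = \frac{1}{792} \cdot \frac{1}{5} \left(-228910 + 168103 + 40401\right) + 18835 = \frac{1}{792} \cdot \frac{1}{5} \left(-20406\right) + 18835 = - \frac{3401}{660} + 18835 = \frac{12427699}{660}$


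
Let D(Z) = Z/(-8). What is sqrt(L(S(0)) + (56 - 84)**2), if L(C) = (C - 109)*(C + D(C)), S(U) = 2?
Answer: sqrt(2387)/2 ≈ 24.428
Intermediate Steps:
D(Z) = -Z/8 (D(Z) = Z*(-1/8) = -Z/8)
L(C) = 7*C*(-109 + C)/8 (L(C) = (C - 109)*(C - C/8) = (-109 + C)*(7*C/8) = 7*C*(-109 + C)/8)
sqrt(L(S(0)) + (56 - 84)**2) = sqrt((7/8)*2*(-109 + 2) + (56 - 84)**2) = sqrt((7/8)*2*(-107) + (-28)**2) = sqrt(-749/4 + 784) = sqrt(2387/4) = sqrt(2387)/2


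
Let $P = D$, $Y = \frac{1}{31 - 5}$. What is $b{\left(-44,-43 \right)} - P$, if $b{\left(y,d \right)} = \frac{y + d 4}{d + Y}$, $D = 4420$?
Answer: $- \frac{4931524}{1117} \approx -4415.0$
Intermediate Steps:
$Y = \frac{1}{26} \approx 0.038462$
$b{\left(y,d \right)} = \frac{y + 4 d}{\frac{1}{26} + d}$ ($b{\left(y,d \right)} = \frac{y + d 4}{d + \frac{1}{26}} = \frac{y + 4 d}{\frac{1}{26} + d}$)
$P = 4420$
$b{\left(-44,-43 \right)} - P = \frac{26 \left(-44 + 4 \left(-43\right)\right)}{1 + 26 \left(-43\right)} - 4420 = \frac{26 \left(-44 - 172\right)}{1 - 1118} - 4420 = 26 \frac{1}{-1117} \left(-216\right) - 4420 = 26 \left(- \frac{1}{1117}\right) \left(-216\right) - 4420 = \frac{5616}{1117} - 4420 = - \frac{4931524}{1117}$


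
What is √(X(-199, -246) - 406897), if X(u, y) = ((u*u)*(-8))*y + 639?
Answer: √77528510 ≈ 8805.0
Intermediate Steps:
X(u, y) = 639 - 8*y*u² (X(u, y) = (u²*(-8))*y + 639 = (-8*u²)*y + 639 = -8*y*u² + 639 = 639 - 8*y*u²)
√(X(-199, -246) - 406897) = √((639 - 8*(-246)*(-199)²) - 406897) = √((639 - 8*(-246)*39601) - 406897) = √((639 + 77934768) - 406897) = √(77935407 - 406897) = √77528510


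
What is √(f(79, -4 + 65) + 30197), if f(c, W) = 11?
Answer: 16*√118 ≈ 173.80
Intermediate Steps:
√(f(79, -4 + 65) + 30197) = √(11 + 30197) = √30208 = 16*√118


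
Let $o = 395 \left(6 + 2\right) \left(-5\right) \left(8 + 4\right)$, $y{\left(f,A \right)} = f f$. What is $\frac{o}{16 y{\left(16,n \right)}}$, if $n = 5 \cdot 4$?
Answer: $- \frac{5925}{128} \approx -46.289$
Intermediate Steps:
$n = 20$
$y{\left(f,A \right)} = f^{2}$
$o = -189600$ ($o = 395 \cdot 8 \left(-5\right) 12 = 395 \left(\left(-40\right) 12\right) = 395 \left(-480\right) = -189600$)
$\frac{o}{16 y{\left(16,n \right)}} = - \frac{189600}{16 \cdot 16^{2}} = - \frac{189600}{16 \cdot 256} = - \frac{189600}{4096} = \left(-189600\right) \frac{1}{4096} = - \frac{5925}{128}$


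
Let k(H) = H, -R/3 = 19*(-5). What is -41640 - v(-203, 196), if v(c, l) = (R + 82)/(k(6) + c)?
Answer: -8202713/197 ≈ -41638.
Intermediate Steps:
R = 285 (R = -57*(-5) = -3*(-95) = 285)
v(c, l) = 367/(6 + c) (v(c, l) = (285 + 82)/(6 + c) = 367/(6 + c))
-41640 - v(-203, 196) = -41640 - 367/(6 - 203) = -41640 - 367/(-197) = -41640 - 367*(-1)/197 = -41640 - 1*(-367/197) = -41640 + 367/197 = -8202713/197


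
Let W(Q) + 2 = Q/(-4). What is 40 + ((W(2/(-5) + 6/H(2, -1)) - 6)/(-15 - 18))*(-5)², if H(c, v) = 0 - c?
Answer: 545/12 ≈ 45.417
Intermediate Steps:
H(c, v) = -c
W(Q) = -2 - Q/4 (W(Q) = -2 + Q/(-4) = -2 + Q*(-¼) = -2 - Q/4)
40 + ((W(2/(-5) + 6/H(2, -1)) - 6)/(-15 - 18))*(-5)² = 40 + (((-2 - (2/(-5) + 6/((-1*2)))/4) - 6)/(-15 - 18))*(-5)² = 40 + (((-2 - (2*(-⅕) + 6/(-2))/4) - 6)/(-33))*25 = 40 + (((-2 - (-⅖ + 6*(-½))/4) - 6)*(-1/33))*25 = 40 + (((-2 - (-⅖ - 3)/4) - 6)*(-1/33))*25 = 40 + (((-2 - ¼*(-17/5)) - 6)*(-1/33))*25 = 40 + (((-2 + 17/20) - 6)*(-1/33))*25 = 40 + ((-23/20 - 6)*(-1/33))*25 = 40 - 143/20*(-1/33)*25 = 40 + (13/60)*25 = 40 + 65/12 = 545/12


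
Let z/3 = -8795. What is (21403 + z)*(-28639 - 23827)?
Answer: 261385612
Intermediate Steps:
z = -26385 (z = 3*(-8795) = -26385)
(21403 + z)*(-28639 - 23827) = (21403 - 26385)*(-28639 - 23827) = -4982*(-52466) = 261385612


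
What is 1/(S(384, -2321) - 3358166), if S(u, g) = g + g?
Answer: -1/3362808 ≈ -2.9737e-7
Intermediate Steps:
S(u, g) = 2*g
1/(S(384, -2321) - 3358166) = 1/(2*(-2321) - 3358166) = 1/(-4642 - 3358166) = 1/(-3362808) = -1/3362808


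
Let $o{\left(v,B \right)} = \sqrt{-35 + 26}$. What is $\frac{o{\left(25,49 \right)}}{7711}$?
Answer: $\frac{3 i}{7711} \approx 0.00038905 i$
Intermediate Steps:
$o{\left(v,B \right)} = 3 i$ ($o{\left(v,B \right)} = \sqrt{-9} = 3 i$)
$\frac{o{\left(25,49 \right)}}{7711} = \frac{3 i}{7711}$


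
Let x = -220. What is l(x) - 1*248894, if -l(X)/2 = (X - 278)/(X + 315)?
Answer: -23643934/95 ≈ -2.4888e+5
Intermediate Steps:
l(X) = -2*(-278 + X)/(315 + X) (l(X) = -2*(X - 278)/(X + 315) = -2*(-278 + X)/(315 + X))
l(x) - 1*248894 = 2*(278 - 1*(-220))/(315 - 220) - 1*248894 = 2*(278 + 220)/95 - 248894 = 2*(1/95)*498 - 248894 = 996/95 - 248894 = -23643934/95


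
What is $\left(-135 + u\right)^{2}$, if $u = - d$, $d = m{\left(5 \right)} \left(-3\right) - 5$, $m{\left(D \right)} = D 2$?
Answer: $10000$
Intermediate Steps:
$m{\left(D \right)} = 2 D$
$d = -35$ ($d = 2 \cdot 5 \left(-3\right) - 5 = 10 \left(-3\right) - 5 = -30 - 5 = -35$)
$u = 35$ ($u = \left(-1\right) \left(-35\right) = 35$)
$\left(-135 + u\right)^{2} = \left(-135 + 35\right)^{2} = \left(-100\right)^{2} = 10000$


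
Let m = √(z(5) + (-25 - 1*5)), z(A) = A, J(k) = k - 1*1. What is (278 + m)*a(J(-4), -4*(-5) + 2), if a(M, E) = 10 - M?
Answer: 4170 + 75*I ≈ 4170.0 + 75.0*I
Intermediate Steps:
J(k) = -1 + k (J(k) = k - 1 = -1 + k)
m = 5*I (m = √(5 + (-25 - 1*5)) = √(5 + (-25 - 5)) = √(5 - 30) = √(-25) = 5*I ≈ 5.0*I)
(278 + m)*a(J(-4), -4*(-5) + 2) = (278 + 5*I)*(10 - (-1 - 4)) = (278 + 5*I)*(10 - 1*(-5)) = (278 + 5*I)*(10 + 5) = (278 + 5*I)*15 = 4170 + 75*I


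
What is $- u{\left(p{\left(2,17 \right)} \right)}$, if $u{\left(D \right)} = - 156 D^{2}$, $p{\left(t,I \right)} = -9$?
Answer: $12636$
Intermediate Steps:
$- u{\left(p{\left(2,17 \right)} \right)} = - \left(-156\right) \left(-9\right)^{2} = - \left(-156\right) 81 = \left(-1\right) \left(-12636\right) = 12636$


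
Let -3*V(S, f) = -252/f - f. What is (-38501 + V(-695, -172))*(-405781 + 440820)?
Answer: -174287069432/129 ≈ -1.3511e+9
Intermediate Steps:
V(S, f) = 84/f + f/3 (V(S, f) = -(-252/f - f)/3 = -(-f - 252/f)/3 = 84/f + f/3)
(-38501 + V(-695, -172))*(-405781 + 440820) = (-38501 + (84/(-172) + (1/3)*(-172)))*(-405781 + 440820) = (-38501 + (84*(-1/172) - 172/3))*35039 = (-38501 + (-21/43 - 172/3))*35039 = (-38501 - 7459/129)*35039 = -4974088/129*35039 = -174287069432/129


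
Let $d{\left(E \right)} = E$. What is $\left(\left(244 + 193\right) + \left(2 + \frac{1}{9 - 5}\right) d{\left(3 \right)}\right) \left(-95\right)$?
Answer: $- \frac{168625}{4} \approx -42156.0$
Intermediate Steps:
$\left(\left(244 + 193\right) + \left(2 + \frac{1}{9 - 5}\right) d{\left(3 \right)}\right) \left(-95\right) = \left(\left(244 + 193\right) + \left(2 + \frac{1}{9 - 5}\right) 3\right) \left(-95\right) = \left(437 + \left(2 + \frac{1}{4}\right) 3\right) \left(-95\right) = \left(437 + \frac{9}{4} \cdot 3\right) \left(-95\right) = \left(437 + \frac{27}{4}\right) \left(-95\right) = \frac{1775}{4} \left(-95\right) = - \frac{168625}{4}$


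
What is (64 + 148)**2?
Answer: 44944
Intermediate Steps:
(64 + 148)**2 = 212**2 = 44944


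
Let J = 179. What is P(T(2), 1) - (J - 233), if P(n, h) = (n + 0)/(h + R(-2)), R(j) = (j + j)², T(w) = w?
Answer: 920/17 ≈ 54.118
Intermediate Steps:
R(j) = 4*j² (R(j) = (2*j)² = 4*j²)
P(n, h) = n/(16 + h) (P(n, h) = (n + 0)/(h + 4*(-2)²) = n/(h + 4*4) = n/(h + 16) = n/(16 + h))
P(T(2), 1) - (J - 233) = 2/(16 + 1) - (179 - 233) = 2/17 - 1*(-54) = 2*(1/17) + 54 = 2/17 + 54 = 920/17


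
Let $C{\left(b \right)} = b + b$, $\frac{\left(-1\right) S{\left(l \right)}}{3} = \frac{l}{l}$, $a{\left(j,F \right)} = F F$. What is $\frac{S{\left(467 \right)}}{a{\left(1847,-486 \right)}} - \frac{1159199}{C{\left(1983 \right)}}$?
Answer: $- \frac{15211009939}{52041852} \approx -292.28$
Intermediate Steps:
$a{\left(j,F \right)} = F^{2}$
$S{\left(l \right)} = -3$ ($S{\left(l \right)} = - 3 \frac{l}{l} = \left(-3\right) 1 = -3$)
$C{\left(b \right)} = 2 b$
$\frac{S{\left(467 \right)}}{a{\left(1847,-486 \right)}} - \frac{1159199}{C{\left(1983 \right)}} = - \frac{3}{\left(-486\right)^{2}} - \frac{1159199}{2 \cdot 1983} = - \frac{3}{236196} - \frac{1159199}{3966} = \left(-3\right) \frac{1}{236196} - \frac{1159199}{3966} = - \frac{1}{78732} - \frac{1159199}{3966} = - \frac{15211009939}{52041852}$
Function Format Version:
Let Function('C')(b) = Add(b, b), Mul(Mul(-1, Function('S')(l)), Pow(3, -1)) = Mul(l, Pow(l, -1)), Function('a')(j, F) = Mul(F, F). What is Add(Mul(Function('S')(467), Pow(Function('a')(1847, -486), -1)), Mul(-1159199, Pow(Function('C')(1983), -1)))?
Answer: Rational(-15211009939, 52041852) ≈ -292.28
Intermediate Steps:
Function('a')(j, F) = Pow(F, 2)
Function('S')(l) = -3 (Function('S')(l) = Mul(-3, Mul(l, Pow(l, -1))) = Mul(-3, 1) = -3)
Function('C')(b) = Mul(2, b)
Add(Mul(Function('S')(467), Pow(Function('a')(1847, -486), -1)), Mul(-1159199, Pow(Function('C')(1983), -1))) = Add(Mul(-3, Pow(Pow(-486, 2), -1)), Mul(-1159199, Pow(Mul(2, 1983), -1))) = Add(Mul(-3, Pow(236196, -1)), Mul(-1159199, Pow(3966, -1))) = Add(Mul(-3, Rational(1, 236196)), Mul(-1159199, Rational(1, 3966))) = Add(Rational(-1, 78732), Rational(-1159199, 3966)) = Rational(-15211009939, 52041852)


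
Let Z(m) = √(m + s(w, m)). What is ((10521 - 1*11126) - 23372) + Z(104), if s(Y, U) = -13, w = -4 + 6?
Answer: -23977 + √91 ≈ -23967.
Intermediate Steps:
w = 2
Z(m) = √(-13 + m) (Z(m) = √(m - 13) = √(-13 + m))
((10521 - 1*11126) - 23372) + Z(104) = ((10521 - 1*11126) - 23372) + √(-13 + 104) = ((10521 - 11126) - 23372) + √91 = (-605 - 23372) + √91 = -23977 + √91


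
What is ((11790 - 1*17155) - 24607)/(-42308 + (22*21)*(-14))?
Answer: 7493/12194 ≈ 0.61448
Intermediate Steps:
((11790 - 1*17155) - 24607)/(-42308 + (22*21)*(-14)) = ((11790 - 17155) - 24607)/(-42308 + 462*(-14)) = (-5365 - 24607)/(-42308 - 6468) = -29972/(-48776) = -29972*(-1/48776) = 7493/12194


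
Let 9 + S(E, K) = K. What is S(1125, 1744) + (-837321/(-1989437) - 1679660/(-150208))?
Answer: 130484069334687/74707338224 ≈ 1746.6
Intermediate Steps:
S(E, K) = -9 + K
S(1125, 1744) + (-837321/(-1989437) - 1679660/(-150208)) = (-9 + 1744) + (-837321/(-1989437) - 1679660/(-150208)) = 1735 + (-837321*(-1/1989437) - 1679660*(-1/150208)) = 1735 + (837321/1989437 + 419915/37552) = 1735 + 866837516047/74707338224 = 130484069334687/74707338224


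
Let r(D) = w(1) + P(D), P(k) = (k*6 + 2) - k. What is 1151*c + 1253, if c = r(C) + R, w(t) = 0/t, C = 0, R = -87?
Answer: -96582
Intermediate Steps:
w(t) = 0
P(k) = 2 + 5*k (P(k) = (6*k + 2) - k = (2 + 6*k) - k = 2 + 5*k)
r(D) = 2 + 5*D (r(D) = 0 + (2 + 5*D) = 2 + 5*D)
c = -85 (c = (2 + 5*0) - 87 = (2 + 0) - 87 = 2 - 87 = -85)
1151*c + 1253 = 1151*(-85) + 1253 = -97835 + 1253 = -96582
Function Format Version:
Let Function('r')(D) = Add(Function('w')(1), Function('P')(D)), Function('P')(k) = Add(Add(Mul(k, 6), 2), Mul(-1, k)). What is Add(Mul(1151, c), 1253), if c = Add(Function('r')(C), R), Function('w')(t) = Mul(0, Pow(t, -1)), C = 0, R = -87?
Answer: -96582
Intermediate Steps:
Function('w')(t) = 0
Function('P')(k) = Add(2, Mul(5, k)) (Function('P')(k) = Add(Add(Mul(6, k), 2), Mul(-1, k)) = Add(Add(2, Mul(6, k)), Mul(-1, k)) = Add(2, Mul(5, k)))
Function('r')(D) = Add(2, Mul(5, D)) (Function('r')(D) = Add(0, Add(2, Mul(5, D))) = Add(2, Mul(5, D)))
c = -85 (c = Add(Add(2, Mul(5, 0)), -87) = Add(Add(2, 0), -87) = Add(2, -87) = -85)
Add(Mul(1151, c), 1253) = Add(Mul(1151, -85), 1253) = Add(-97835, 1253) = -96582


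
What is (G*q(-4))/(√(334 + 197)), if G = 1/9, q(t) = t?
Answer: -4*√59/1593 ≈ -0.019287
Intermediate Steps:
G = ⅑ ≈ 0.11111
(G*q(-4))/(√(334 + 197)) = ((⅑)*(-4))/(√(334 + 197)) = -4*√59/177/9 = -4*√59/1593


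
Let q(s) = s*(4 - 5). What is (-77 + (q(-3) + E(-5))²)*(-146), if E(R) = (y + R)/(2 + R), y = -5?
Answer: 48472/9 ≈ 5385.8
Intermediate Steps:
q(s) = -s (q(s) = s*(-1) = -s)
E(R) = (-5 + R)/(2 + R)
(-77 + (q(-3) + E(-5))²)*(-146) = (-77 + (-1*(-3) + (-5 - 5)/(2 - 5))²)*(-146) = (-77 + (3 - 10/(-3))²)*(-146) = (-77 + (3 - ⅓*(-10))²)*(-146) = (-77 + (3 + 10/3)²)*(-146) = (-77 + (19/3)²)*(-146) = (-77 + 361/9)*(-146) = -332/9*(-146) = 48472/9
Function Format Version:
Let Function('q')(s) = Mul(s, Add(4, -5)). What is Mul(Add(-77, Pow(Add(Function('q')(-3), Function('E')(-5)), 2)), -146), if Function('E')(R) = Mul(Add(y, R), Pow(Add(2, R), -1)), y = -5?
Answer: Rational(48472, 9) ≈ 5385.8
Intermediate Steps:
Function('q')(s) = Mul(-1, s) (Function('q')(s) = Mul(s, -1) = Mul(-1, s))
Function('E')(R) = Mul(Pow(Add(2, R), -1), Add(-5, R)) (Function('E')(R) = Mul(Add(-5, R), Pow(Add(2, R), -1)) = Mul(Pow(Add(2, R), -1), Add(-5, R)))
Mul(Add(-77, Pow(Add(Function('q')(-3), Function('E')(-5)), 2)), -146) = Mul(Add(-77, Pow(Add(Mul(-1, -3), Mul(Pow(Add(2, -5), -1), Add(-5, -5))), 2)), -146) = Mul(Add(-77, Pow(Add(3, Mul(Pow(-3, -1), -10)), 2)), -146) = Mul(Add(-77, Pow(Add(3, Mul(Rational(-1, 3), -10)), 2)), -146) = Mul(Add(-77, Pow(Add(3, Rational(10, 3)), 2)), -146) = Mul(Add(-77, Pow(Rational(19, 3), 2)), -146) = Mul(Add(-77, Rational(361, 9)), -146) = Mul(Rational(-332, 9), -146) = Rational(48472, 9)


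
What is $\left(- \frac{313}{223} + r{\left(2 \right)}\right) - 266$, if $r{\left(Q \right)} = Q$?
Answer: $- \frac{59185}{223} \approx -265.4$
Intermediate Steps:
$\left(- \frac{313}{223} + r{\left(2 \right)}\right) - 266 = \left(- \frac{313}{223} + 2\right) - 266 = \frac{133}{223} - 266 = - \frac{59185}{223}$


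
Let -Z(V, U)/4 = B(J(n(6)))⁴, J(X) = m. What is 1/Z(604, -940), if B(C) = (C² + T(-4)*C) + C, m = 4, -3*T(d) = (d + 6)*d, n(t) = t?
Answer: -81/286557184 ≈ -2.8267e-7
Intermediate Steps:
T(d) = -d*(6 + d)/3 (T(d) = -(d + 6)*d/3 = -(6 + d)*d/3 = -d*(6 + d)/3)
J(X) = 4
B(C) = C² + 11*C/3 (B(C) = (C² + (-⅓*(-4)*(6 - 4))*C) + C = (C² + (-⅓*(-4)*2)*C) + C = (C² + 8*C/3) + C = C² + 11*C/3)
Z(V, U) = -286557184/81 (Z(V, U) = -4*256*(11 + 3*4)⁴/81 = -4*256*(11 + 12)⁴/81 = -4*((⅓)*4*23)⁴ = -4*(92/3)⁴ = -4*71639296/81 = -286557184/81)
1/Z(604, -940) = 1/(-286557184/81) = -81/286557184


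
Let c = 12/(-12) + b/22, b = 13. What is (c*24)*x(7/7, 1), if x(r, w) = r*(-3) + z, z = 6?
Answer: -324/11 ≈ -29.455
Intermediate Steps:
x(r, w) = 6 - 3*r (x(r, w) = r*(-3) + 6 = -3*r + 6 = 6 - 3*r)
c = -9/22 (c = 12/(-12) + 13/22 = 12*(-1/12) + 13*(1/22) = -1 + 13/22 = -9/22 ≈ -0.40909)
(c*24)*x(7/7, 1) = (-9/22*24)*(6 - 21/7) = -108*(6 - 21/7)/11 = -108*(6 - 3*1)/11 = -108*(6 - 3)/11 = -108/11*3 = -324/11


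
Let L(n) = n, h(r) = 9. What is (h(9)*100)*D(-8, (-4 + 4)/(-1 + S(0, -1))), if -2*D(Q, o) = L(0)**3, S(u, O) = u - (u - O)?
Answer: 0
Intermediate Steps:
S(u, O) = O (S(u, O) = u + (O - u) = O)
D(Q, o) = 0 (D(Q, o) = -1/2*0**3 = -1/2*0 = 0)
(h(9)*100)*D(-8, (-4 + 4)/(-1 + S(0, -1))) = (9*100)*0 = 900*0 = 0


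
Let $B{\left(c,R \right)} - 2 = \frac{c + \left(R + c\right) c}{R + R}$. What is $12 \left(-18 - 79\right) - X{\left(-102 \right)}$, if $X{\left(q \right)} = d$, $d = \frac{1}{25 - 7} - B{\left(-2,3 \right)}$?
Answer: $- \frac{20929}{18} \approx -1162.7$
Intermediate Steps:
$B{\left(c,R \right)} = 2 + \frac{c + c \left(R + c\right)}{2 R}$ ($B{\left(c,R \right)} = 2 + \frac{c + \left(R + c\right) c}{R + R} = 2 + \frac{c + c \left(R + c\right)}{2 R}$)
$d = - \frac{23}{18}$ ($d = \frac{1}{25 - 7} - \frac{-2 + \left(-2\right)^{2} + 3 \left(4 - 2\right)}{2 \cdot 3} = \frac{1}{18} - \frac{1}{2} \cdot \frac{1}{3} \left(-2 + 4 + 3 \cdot 2\right) = \frac{1}{18} - \frac{1}{2} \cdot \frac{1}{3} \left(-2 + 4 + 6\right) = \frac{1}{18} - \frac{1}{2} \cdot \frac{1}{3} \cdot 8 = \frac{1}{18} - \frac{4}{3} = - \frac{23}{18} \approx -1.2778$)
$X{\left(q \right)} = - \frac{23}{18}$
$12 \left(-18 - 79\right) - X{\left(-102 \right)} = 12 \left(-18 - 79\right) - - \frac{23}{18} = 12 \left(-97\right) + \frac{23}{18} = -1164 + \frac{23}{18} = - \frac{20929}{18}$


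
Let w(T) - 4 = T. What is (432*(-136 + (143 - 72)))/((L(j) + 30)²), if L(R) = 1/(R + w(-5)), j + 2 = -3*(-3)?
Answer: -1010880/32761 ≈ -30.856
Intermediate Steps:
w(T) = 4 + T
j = 7 (j = -2 - 3*(-3) = -2 + 9 = 7)
L(R) = 1/(-1 + R) (L(R) = 1/(R + (4 - 5)) = 1/(R - 1) = 1/(-1 + R))
(432*(-136 + (143 - 72)))/((L(j) + 30)²) = (432*(-136 + (143 - 72)))/((1/(-1 + 7) + 30)²) = (432*(-136 + 71))/((1/6 + 30)²) = (432*(-65))/((⅙ + 30)²) = -28080/((181/6)²) = -28080/32761/36 = -28080*36/32761 = -1010880/32761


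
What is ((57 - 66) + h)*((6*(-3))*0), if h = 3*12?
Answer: 0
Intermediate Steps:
h = 36
((57 - 66) + h)*((6*(-3))*0) = ((57 - 66) + 36)*((6*(-3))*0) = (-9 + 36)*(-18*0) = 27*0 = 0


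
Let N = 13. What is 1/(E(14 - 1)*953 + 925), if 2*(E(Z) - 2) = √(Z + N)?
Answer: 5662/4222405 - 953*√26/4222405 ≈ 0.00019009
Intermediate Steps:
E(Z) = 2 + √(13 + Z)/2 (E(Z) = 2 + √(Z + 13)/2 = 2 + √(13 + Z)/2)
1/(E(14 - 1)*953 + 925) = 1/((2 + √(13 + (14 - 1))/2)*953 + 925) = 1/((2 + √(13 + 13)/2)*953 + 925) = 1/((2 + √26/2)*953 + 925) = 1/((1906 + 953*√26/2) + 925) = 1/(2831 + 953*√26/2)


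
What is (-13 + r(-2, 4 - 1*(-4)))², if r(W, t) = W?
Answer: 225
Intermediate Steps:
(-13 + r(-2, 4 - 1*(-4)))² = (-13 - 2)² = (-15)² = 225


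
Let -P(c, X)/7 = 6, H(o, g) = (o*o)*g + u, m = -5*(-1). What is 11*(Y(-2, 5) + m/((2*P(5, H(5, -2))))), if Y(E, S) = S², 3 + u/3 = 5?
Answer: 23045/84 ≈ 274.35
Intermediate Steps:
m = 5
u = 6 (u = -9 + 3*5 = -9 + 15 = 6)
H(o, g) = 6 + g*o² (H(o, g) = (o*o)*g + 6 = o²*g + 6 = g*o² + 6 = 6 + g*o²)
P(c, X) = -42 (P(c, X) = -7*6 = -42)
11*(Y(-2, 5) + m/((2*P(5, H(5, -2))))) = 11*(5² + 5/((2*(-42)))) = 11*(25 + 5/(-84)) = 11*(25 + 5*(-1/84)) = 11*(25 - 5/84) = 11*(2095/84) = 23045/84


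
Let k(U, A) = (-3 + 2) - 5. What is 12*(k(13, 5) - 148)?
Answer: -1848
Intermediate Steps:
k(U, A) = -6 (k(U, A) = -1 - 5 = -6)
12*(k(13, 5) - 148) = 12*(-6 - 148) = 12*(-154) = -1848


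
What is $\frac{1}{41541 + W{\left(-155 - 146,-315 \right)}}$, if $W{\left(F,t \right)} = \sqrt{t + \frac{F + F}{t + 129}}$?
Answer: $\frac{3863313}{160485914327} - \frac{i \sqrt{2696442}}{160485914327} \approx 2.4073 \cdot 10^{-5} - 1.0232 \cdot 10^{-8} i$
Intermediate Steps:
$W{\left(F,t \right)} = \sqrt{t + \frac{2 F}{129 + t}}$
$\frac{1}{41541 + W{\left(-155 - 146,-315 \right)}} = \frac{1}{41541 + \sqrt{\frac{2 \left(-155 - 146\right) - 315 \left(129 - 315\right)}{129 - 315}}} = \frac{1}{41541 + \sqrt{\frac{2 \left(-155 - 146\right) - -58590}{-186}}} = \frac{1}{41541 + \sqrt{- \frac{2 \left(-301\right) + 58590}{186}}} = \frac{1}{41541 + \sqrt{- \frac{-602 + 58590}{186}}} = \frac{1}{41541 + \sqrt{\left(- \frac{1}{186}\right) 57988}} = \frac{1}{41541 + \sqrt{- \frac{28994}{93}}} = \frac{1}{41541 + \frac{i \sqrt{2696442}}{93}}$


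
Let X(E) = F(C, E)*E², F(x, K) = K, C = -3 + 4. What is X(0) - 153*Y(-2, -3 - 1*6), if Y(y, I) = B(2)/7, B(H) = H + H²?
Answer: -918/7 ≈ -131.14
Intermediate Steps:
C = 1
X(E) = E³ (X(E) = E*E² = E³)
Y(y, I) = 6/7 (Y(y, I) = (2*(1 + 2))/7 = (2*3)*(⅐) = 6*(⅐) = 6/7)
X(0) - 153*Y(-2, -3 - 1*6) = 0³ - 153*6/7 = 0 - 918/7 = -918/7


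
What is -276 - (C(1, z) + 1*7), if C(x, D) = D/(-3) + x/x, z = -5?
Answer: -857/3 ≈ -285.67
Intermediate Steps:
C(x, D) = 1 - D/3 (C(x, D) = D*(-⅓) + 1 = -D/3 + 1 = 1 - D/3)
-276 - (C(1, z) + 1*7) = -276 - ((1 - ⅓*(-5)) + 1*7) = -276 - ((1 + 5/3) + 7) = -276 - (8/3 + 7) = -276 - 1*29/3 = -276 - 29/3 = -857/3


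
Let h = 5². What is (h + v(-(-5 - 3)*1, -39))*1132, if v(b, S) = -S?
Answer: 72448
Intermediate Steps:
h = 25
(h + v(-(-5 - 3)*1, -39))*1132 = (25 - 1*(-39))*1132 = (25 + 39)*1132 = 64*1132 = 72448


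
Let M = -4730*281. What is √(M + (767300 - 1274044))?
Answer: 3*I*√203986 ≈ 1354.9*I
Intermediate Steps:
M = -1329130
√(M + (767300 - 1274044)) = √(-1329130 + (767300 - 1274044)) = √(-1329130 - 506744) = √(-1835874) = 3*I*√203986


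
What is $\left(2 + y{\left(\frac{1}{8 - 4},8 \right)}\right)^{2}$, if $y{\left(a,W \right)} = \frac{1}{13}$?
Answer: $\frac{729}{169} \approx 4.3136$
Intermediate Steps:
$y{\left(a,W \right)} = \frac{1}{13}$
$\left(2 + y{\left(\frac{1}{8 - 4},8 \right)}\right)^{2} = \left(2 + \frac{1}{13}\right)^{2} = \left(\frac{27}{13}\right)^{2} = \frac{729}{169}$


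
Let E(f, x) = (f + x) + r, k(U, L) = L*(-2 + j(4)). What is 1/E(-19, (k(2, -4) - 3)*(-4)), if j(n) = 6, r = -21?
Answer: 1/36 ≈ 0.027778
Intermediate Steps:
k(U, L) = 4*L (k(U, L) = L*(-2 + 6) = L*4 = 4*L)
E(f, x) = -21 + f + x (E(f, x) = (f + x) - 21 = -21 + f + x)
1/E(-19, (k(2, -4) - 3)*(-4)) = 1/(-21 - 19 + (4*(-4) - 3)*(-4)) = 1/(-21 - 19 + (-16 - 3)*(-4)) = 1/(-21 - 19 - 19*(-4)) = 1/(-21 - 19 + 76) = 1/36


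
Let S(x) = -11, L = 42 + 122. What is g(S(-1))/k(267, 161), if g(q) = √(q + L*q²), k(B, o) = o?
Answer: √19833/161 ≈ 0.87472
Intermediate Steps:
L = 164
g(q) = √(q + 164*q²)
g(S(-1))/k(267, 161) = √(-11*(1 + 164*(-11)))/161 = √(-11*(1 - 1804))*(1/161) = √(-11*(-1803))*(1/161) = √19833*(1/161) = √19833/161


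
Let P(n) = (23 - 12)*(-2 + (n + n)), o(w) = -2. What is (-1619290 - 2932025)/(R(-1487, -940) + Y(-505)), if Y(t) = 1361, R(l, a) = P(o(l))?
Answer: -910263/259 ≈ -3514.5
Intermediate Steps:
P(n) = -22 + 22*n (P(n) = 11*(-2 + 2*n) = -22 + 22*n)
R(l, a) = -66 (R(l, a) = -22 + 22*(-2) = -22 - 44 = -66)
(-1619290 - 2932025)/(R(-1487, -940) + Y(-505)) = (-1619290 - 2932025)/(-66 + 1361) = -4551315/1295 = -4551315*1/1295 = -910263/259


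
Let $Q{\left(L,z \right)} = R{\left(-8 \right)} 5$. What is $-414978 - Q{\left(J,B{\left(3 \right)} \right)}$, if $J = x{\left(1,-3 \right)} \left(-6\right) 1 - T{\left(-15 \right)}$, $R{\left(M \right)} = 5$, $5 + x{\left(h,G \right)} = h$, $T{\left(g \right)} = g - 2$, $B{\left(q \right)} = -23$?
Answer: $-415003$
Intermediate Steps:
$T{\left(g \right)} = -2 + g$ ($T{\left(g \right)} = g - 2 = -2 + g$)
$x{\left(h,G \right)} = -5 + h$
$J = 41$ ($J = \left(-5 + 1\right) \left(-6\right) 1 - \left(-2 - 15\right) = \left(-4\right) \left(-6\right) 1 - -17 = 24 \cdot 1 + 17 = 24 + 17 = 41$)
$Q{\left(L,z \right)} = 25$ ($Q{\left(L,z \right)} = 5 \cdot 5 = 25$)
$-414978 - Q{\left(J,B{\left(3 \right)} \right)} = -414978 - 25 = -415003$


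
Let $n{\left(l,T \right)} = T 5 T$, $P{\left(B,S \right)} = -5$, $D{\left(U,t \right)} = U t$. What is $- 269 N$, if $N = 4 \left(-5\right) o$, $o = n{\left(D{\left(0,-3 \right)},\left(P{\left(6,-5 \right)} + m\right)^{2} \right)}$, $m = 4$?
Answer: $26900$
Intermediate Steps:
$n{\left(l,T \right)} = 5 T^{2}$ ($n{\left(l,T \right)} = 5 T T = 5 T^{2}$)
$o = 5$ ($o = 5 \left(\left(-5 + 4\right)^{2}\right)^{2} = 5 \left(\left(-1\right)^{2}\right)^{2} = 5 \cdot 1^{2} = 5 \cdot 1 = 5$)
$N = -100$ ($N = 4 \left(-5\right) 5 = \left(-20\right) 5 = -100$)
$- 269 N = \left(-269\right) \left(-100\right) = 26900$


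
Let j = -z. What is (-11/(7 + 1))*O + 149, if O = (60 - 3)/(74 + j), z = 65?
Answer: 3367/24 ≈ 140.29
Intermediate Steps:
j = -65 (j = -1*65 = -65)
O = 19/3 (O = (60 - 3)/(74 - 65) = 57/9 = 57*(⅑) = 19/3 ≈ 6.3333)
(-11/(7 + 1))*O + 149 = -11/(7 + 1)*(19/3) + 149 = -11/8*(19/3) + 149 = -11*⅛*(19/3) + 149 = -11/8*19/3 + 149 = -209/24 + 149 = 3367/24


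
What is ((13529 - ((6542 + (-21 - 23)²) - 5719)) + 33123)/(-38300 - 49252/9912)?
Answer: -15538122/13559959 ≈ -1.1459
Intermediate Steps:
((13529 - ((6542 + (-21 - 23)²) - 5719)) + 33123)/(-38300 - 49252/9912) = ((13529 - ((6542 + (-44)²) - 5719)) + 33123)/(-38300 - 49252*1/9912) = ((13529 - ((6542 + 1936) - 5719)) + 33123)/(-38300 - 1759/354) = ((13529 - (8478 - 5719)) + 33123)/(-13559959/354) = ((13529 - 1*2759) + 33123)*(-354/13559959) = ((13529 - 2759) + 33123)*(-354/13559959) = (10770 + 33123)*(-354/13559959) = 43893*(-354/13559959) = -15538122/13559959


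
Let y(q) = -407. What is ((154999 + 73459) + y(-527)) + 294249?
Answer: 522300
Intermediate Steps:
((154999 + 73459) + y(-527)) + 294249 = ((154999 + 73459) - 407) + 294249 = (228458 - 407) + 294249 = 228051 + 294249 = 522300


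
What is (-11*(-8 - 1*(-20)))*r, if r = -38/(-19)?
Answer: -264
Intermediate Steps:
r = 2 (r = -38*(-1/19) = 2)
(-11*(-8 - 1*(-20)))*r = -11*(-8 - 1*(-20))*2 = -11*(-8 + 20)*2 = -11*12*2 = -132*2 = -264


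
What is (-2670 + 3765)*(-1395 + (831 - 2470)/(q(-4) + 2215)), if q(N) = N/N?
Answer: -3386790105/2216 ≈ -1.5283e+6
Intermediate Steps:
q(N) = 1
(-2670 + 3765)*(-1395 + (831 - 2470)/(q(-4) + 2215)) = (-2670 + 3765)*(-1395 + (831 - 2470)/(1 + 2215)) = 1095*(-1395 - 1639/2216) = 1095*(-3092959/2216) = -3386790105/2216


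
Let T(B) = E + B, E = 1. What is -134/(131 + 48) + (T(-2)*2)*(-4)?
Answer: 1298/179 ≈ 7.2514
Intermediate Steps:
T(B) = 1 + B
-134/(131 + 48) + (T(-2)*2)*(-4) = -134/(131 + 48) + ((1 - 2)*2)*(-4) = -134/179 - 1*2*(-4) = (1/179)*(-134) - 2*(-4) = -134/179 + 8 = 1298/179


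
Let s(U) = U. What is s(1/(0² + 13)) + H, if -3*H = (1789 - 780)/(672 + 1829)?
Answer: -5614/97539 ≈ -0.057556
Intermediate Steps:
H = -1009/7503 (H = -(1789 - 780)/(3*(672 + 1829)) = -1009/(3*2501) = -⅓*1009/2501 = -1009/7503 ≈ -0.13448)
s(1/(0² + 13)) + H = 1/(0² + 13) - 1009/7503 = 1/(0 + 13) - 1009/7503 = 1/13 - 1009/7503 = -5614/97539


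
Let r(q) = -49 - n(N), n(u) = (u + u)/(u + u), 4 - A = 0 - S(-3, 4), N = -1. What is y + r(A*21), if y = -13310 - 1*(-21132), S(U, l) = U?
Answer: 7772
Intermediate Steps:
A = 1 (A = 4 - (0 - 1*(-3)) = 4 - (0 + 3) = 4 - 1*3 = 4 - 3 = 1)
n(u) = 1 (n(u) = (2*u)/((2*u)) = (2*u)*(1/(2*u)) = 1)
r(q) = -50 (r(q) = -49 - 1*1 = -49 - 1 = -50)
y = 7822 (y = -13310 + 21132 = 7822)
y + r(A*21) = 7822 - 50 = 7772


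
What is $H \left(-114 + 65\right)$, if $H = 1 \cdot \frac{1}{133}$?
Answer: $- \frac{7}{19} \approx -0.36842$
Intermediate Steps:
$H = \frac{1}{133}$ ($H = 1 \cdot \frac{1}{133} = \frac{1}{133} \approx 0.0075188$)
$H \left(-114 + 65\right) = \frac{-114 + 65}{133} = \frac{1}{133} \left(-49\right) = - \frac{7}{19}$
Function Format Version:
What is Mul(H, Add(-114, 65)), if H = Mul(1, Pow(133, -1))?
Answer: Rational(-7, 19) ≈ -0.36842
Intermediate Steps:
H = Rational(1, 133) (H = Mul(1, Rational(1, 133)) = Rational(1, 133) ≈ 0.0075188)
Mul(H, Add(-114, 65)) = Mul(Rational(1, 133), Add(-114, 65)) = Mul(Rational(1, 133), -49) = Rational(-7, 19)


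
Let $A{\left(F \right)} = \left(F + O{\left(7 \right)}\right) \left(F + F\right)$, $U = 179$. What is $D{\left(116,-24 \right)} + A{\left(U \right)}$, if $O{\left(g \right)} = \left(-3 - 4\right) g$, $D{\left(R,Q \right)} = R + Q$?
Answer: $46632$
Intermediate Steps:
$D{\left(R,Q \right)} = Q + R$
$O{\left(g \right)} = - 7 g$
$A{\left(F \right)} = 2 F \left(-49 + F\right)$ ($A{\left(F \right)} = \left(F - 49\right) \left(F + F\right) = \left(F - 49\right) 2 F = \left(-49 + F\right) 2 F = 2 F \left(-49 + F\right)$)
$D{\left(116,-24 \right)} + A{\left(U \right)} = \left(-24 + 116\right) + 2 \cdot 179 \left(-49 + 179\right) = 92 + 2 \cdot 179 \cdot 130 = 92 + 46540 = 46632$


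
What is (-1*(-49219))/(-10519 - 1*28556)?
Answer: -49219/39075 ≈ -1.2596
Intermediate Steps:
(-1*(-49219))/(-10519 - 1*28556) = 49219/(-10519 - 28556) = 49219/(-39075) = 49219*(-1/39075) = -49219/39075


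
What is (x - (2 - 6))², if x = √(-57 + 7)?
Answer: -34 + 40*I*√2 ≈ -34.0 + 56.569*I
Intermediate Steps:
x = 5*I*√2 (x = √(-50) = 5*I*√2 ≈ 7.0711*I)
(x - (2 - 6))² = (5*I*√2 - (2 - 6))² = (5*I*√2 - 1*(-4))² = (5*I*√2 + 4)² = (4 + 5*I*√2)²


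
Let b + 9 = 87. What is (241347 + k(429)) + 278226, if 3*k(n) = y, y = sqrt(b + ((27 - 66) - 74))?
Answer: 519573 + I*sqrt(35)/3 ≈ 5.1957e+5 + 1.972*I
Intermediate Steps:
b = 78 (b = -9 + 87 = 78)
y = I*sqrt(35) (y = sqrt(78 + ((27 - 66) - 74)) = sqrt(78 + (-39 - 74)) = sqrt(78 - 113) = sqrt(-35) = I*sqrt(35) ≈ 5.9161*I)
k(n) = I*sqrt(35)/3 (k(n) = (I*sqrt(35))/3 = I*sqrt(35)/3)
(241347 + k(429)) + 278226 = (241347 + I*sqrt(35)/3) + 278226 = 519573 + I*sqrt(35)/3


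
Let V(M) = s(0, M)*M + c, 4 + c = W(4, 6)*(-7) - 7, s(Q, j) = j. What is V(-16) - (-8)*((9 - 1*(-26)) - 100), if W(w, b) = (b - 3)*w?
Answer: -359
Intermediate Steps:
W(w, b) = w*(-3 + b) (W(w, b) = (-3 + b)*w = w*(-3 + b))
c = -95 (c = -4 + ((4*(-3 + 6))*(-7) - 7) = -4 + ((4*3)*(-7) - 7) = -4 + (12*(-7) - 7) = -4 + (-84 - 7) = -4 - 91 = -95)
V(M) = -95 + M² (V(M) = M*M - 95 = M² - 95 = -95 + M²)
V(-16) - (-8)*((9 - 1*(-26)) - 100) = (-95 + (-16)²) - (-8)*((9 - 1*(-26)) - 100) = (-95 + 256) - (-8)*((9 + 26) - 100) = 161 - (-8)*(35 - 100) = 161 - (-8)*(-65) = 161 - 1*520 = 161 - 520 = -359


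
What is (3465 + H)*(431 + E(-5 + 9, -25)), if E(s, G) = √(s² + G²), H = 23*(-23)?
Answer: 1265416 + 2936*√641 ≈ 1.3398e+6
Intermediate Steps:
H = -529
E(s, G) = √(G² + s²)
(3465 + H)*(431 + E(-5 + 9, -25)) = (3465 - 529)*(431 + √((-25)² + (-5 + 9)²)) = 2936*(431 + √(625 + 4²)) = 2936*(431 + √(625 + 16)) = 2936*(431 + √641) = 1265416 + 2936*√641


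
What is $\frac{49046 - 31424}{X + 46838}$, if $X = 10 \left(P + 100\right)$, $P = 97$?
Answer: $\frac{8811}{24404} \approx 0.36105$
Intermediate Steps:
$X = 1970$ ($X = 10 \left(97 + 100\right) = 10 \cdot 197 = 1970$)
$\frac{49046 - 31424}{X + 46838} = \frac{49046 - 31424}{1970 + 46838} = \frac{17622}{48808} = 17622 \cdot \frac{1}{48808} = \frac{8811}{24404}$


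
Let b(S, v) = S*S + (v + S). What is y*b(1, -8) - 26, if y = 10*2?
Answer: -146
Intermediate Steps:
b(S, v) = S + v + S² (b(S, v) = S² + (S + v) = S + v + S²)
y = 20
y*b(1, -8) - 26 = 20*(1 - 8 + 1²) - 26 = 20*(1 - 8 + 1) - 26 = 20*(-6) - 26 = -120 - 26 = -146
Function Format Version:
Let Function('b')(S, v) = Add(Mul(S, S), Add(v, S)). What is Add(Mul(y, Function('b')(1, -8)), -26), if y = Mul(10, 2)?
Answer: -146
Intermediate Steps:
Function('b')(S, v) = Add(S, v, Pow(S, 2)) (Function('b')(S, v) = Add(Pow(S, 2), Add(S, v)) = Add(S, v, Pow(S, 2)))
y = 20
Add(Mul(y, Function('b')(1, -8)), -26) = Add(Mul(20, Add(1, -8, Pow(1, 2))), -26) = Add(Mul(20, Add(1, -8, 1)), -26) = Add(Mul(20, -6), -26) = Add(-120, -26) = -146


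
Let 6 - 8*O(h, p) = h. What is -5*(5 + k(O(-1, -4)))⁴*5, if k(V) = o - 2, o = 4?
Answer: -60025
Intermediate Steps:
O(h, p) = ¾ - h/8
k(V) = 2 (k(V) = 4 - 2 = 2)
-5*(5 + k(O(-1, -4)))⁴*5 = -5*(5 + 2)⁴*5 = -5*(7²)²*5 = -5*49²*5 = -5*2401*5 = -12005*5 = -60025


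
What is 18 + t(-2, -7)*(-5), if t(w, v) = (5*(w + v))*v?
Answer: -1557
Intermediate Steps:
t(w, v) = v*(5*v + 5*w) (t(w, v) = (5*(v + w))*v = (5*v + 5*w)*v = v*(5*v + 5*w))
18 + t(-2, -7)*(-5) = 18 + (5*(-7)*(-7 - 2))*(-5) = 18 + (5*(-7)*(-9))*(-5) = 18 + 315*(-5) = 18 - 1575 = -1557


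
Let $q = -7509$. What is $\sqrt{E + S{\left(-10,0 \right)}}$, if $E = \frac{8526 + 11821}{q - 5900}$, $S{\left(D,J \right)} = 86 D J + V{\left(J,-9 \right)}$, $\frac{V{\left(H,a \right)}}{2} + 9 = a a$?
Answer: $\frac{\sqrt{25618551541}}{13409} \approx 11.937$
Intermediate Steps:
$V{\left(H,a \right)} = -18 + 2 a^{2}$ ($V{\left(H,a \right)} = -18 + 2 a a = -18 + 2 a^{2}$)
$S{\left(D,J \right)} = 144 + 86 D J$ ($S{\left(D,J \right)} = 86 D J - \left(18 - 2 \left(-9\right)^{2}\right) = 86 D J + \left(-18 + 2 \cdot 81\right) = 86 D J + \left(-18 + 162\right) = 86 D J + 144 = 144 + 86 D J$)
$E = - \frac{20347}{13409}$ ($E = \frac{8526 + 11821}{-7509 - 5900} = \frac{20347}{-13409} = 20347 \left(- \frac{1}{13409}\right) = - \frac{20347}{13409} \approx -1.5174$)
$\sqrt{E + S{\left(-10,0 \right)}} = \sqrt{- \frac{20347}{13409} + \left(144 + 86 \left(-10\right) 0\right)} = \sqrt{- \frac{20347}{13409} + \left(144 + 0\right)} = \sqrt{- \frac{20347}{13409} + 144} = \sqrt{\frac{1910549}{13409}} = \frac{\sqrt{25618551541}}{13409}$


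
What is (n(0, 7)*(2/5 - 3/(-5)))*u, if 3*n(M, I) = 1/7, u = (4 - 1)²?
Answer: 3/7 ≈ 0.42857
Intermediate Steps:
u = 9 (u = 3² = 9)
n(M, I) = 1/21 (n(M, I) = (⅓)/7 = (⅓)*(⅐) = 1/21)
(n(0, 7)*(2/5 - 3/(-5)))*u = ((2/5 - 3/(-5))/21)*9 = ((2*(⅕) - 3*(-⅕))/21)*9 = ((⅖ + ⅗)/21)*9 = ((1/21)*1)*9 = (1/21)*9 = 3/7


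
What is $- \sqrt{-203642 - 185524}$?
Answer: $- i \sqrt{389166} \approx - 623.83 i$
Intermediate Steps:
$- \sqrt{-203642 - 185524} = - \sqrt{-389166} = - i \sqrt{389166}$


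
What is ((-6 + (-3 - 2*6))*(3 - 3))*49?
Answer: 0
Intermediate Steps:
((-6 + (-3 - 2*6))*(3 - 3))*49 = ((-6 + (-3 - 12))*0)*49 = ((-6 - 15)*0)*49 = -21*0*49 = 0*49 = 0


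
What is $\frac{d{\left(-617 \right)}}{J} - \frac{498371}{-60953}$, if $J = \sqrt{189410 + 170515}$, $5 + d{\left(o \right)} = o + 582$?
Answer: $\frac{498371}{60953} - \frac{8 \sqrt{14397}}{14397} \approx 8.1096$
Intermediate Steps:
$d{\left(o \right)} = 577 + o$ ($d{\left(o \right)} = -5 + \left(o + 582\right) = -5 + \left(582 + o\right) = 577 + o$)
$J = 5 \sqrt{14397}$ ($J = \sqrt{359925} = 5 \sqrt{14397} \approx 599.94$)
$\frac{d{\left(-617 \right)}}{J} - \frac{498371}{-60953} = \frac{577 - 617}{5 \sqrt{14397}} - \frac{498371}{-60953} = - 40 \frac{\sqrt{14397}}{71985} - - \frac{498371}{60953} = - \frac{8 \sqrt{14397}}{14397} + \frac{498371}{60953} = \frac{498371}{60953} - \frac{8 \sqrt{14397}}{14397}$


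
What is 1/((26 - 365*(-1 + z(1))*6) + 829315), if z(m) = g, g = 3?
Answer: 1/824961 ≈ 1.2122e-6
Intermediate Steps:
z(m) = 3
1/((26 - 365*(-1 + z(1))*6) + 829315) = 1/((26 - 365*(-1 + 3)*6) + 829315) = 1/((26 - 730*6) + 829315) = 1/((26 - 365*12) + 829315) = 1/((26 - 4380) + 829315) = 1/(-4354 + 829315) = 1/824961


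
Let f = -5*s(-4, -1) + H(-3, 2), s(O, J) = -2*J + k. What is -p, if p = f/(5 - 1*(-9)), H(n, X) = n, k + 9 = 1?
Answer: -27/14 ≈ -1.9286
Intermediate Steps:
k = -8 (k = -9 + 1 = -8)
s(O, J) = -8 - 2*J (s(O, J) = -2*J - 8 = -8 - 2*J)
f = 27 (f = -5*(-8 - 2*(-1)) - 3 = -5*(-8 + 2) - 3 = -5*(-6) - 3 = 30 - 3 = 27)
p = 27/14 (p = 27/(5 - 1*(-9)) = 27/(5 + 9) = 27/14 ≈ 1.9286)
-p = -1*27/14 = -27/14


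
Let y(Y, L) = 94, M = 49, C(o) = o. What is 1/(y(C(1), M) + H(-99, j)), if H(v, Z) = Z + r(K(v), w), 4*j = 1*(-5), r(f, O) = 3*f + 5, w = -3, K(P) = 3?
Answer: 4/427 ≈ 0.0093677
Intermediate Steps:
r(f, O) = 5 + 3*f
j = -5/4 (j = (1*(-5))/4 = (1/4)*(-5) = -5/4 ≈ -1.2500)
H(v, Z) = 14 + Z (H(v, Z) = Z + (5 + 3*3) = Z + (5 + 9) = Z + 14 = 14 + Z)
1/(y(C(1), M) + H(-99, j)) = 1/(94 + (14 - 5/4)) = 1/(94 + 51/4) = 1/(427/4) = 4/427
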